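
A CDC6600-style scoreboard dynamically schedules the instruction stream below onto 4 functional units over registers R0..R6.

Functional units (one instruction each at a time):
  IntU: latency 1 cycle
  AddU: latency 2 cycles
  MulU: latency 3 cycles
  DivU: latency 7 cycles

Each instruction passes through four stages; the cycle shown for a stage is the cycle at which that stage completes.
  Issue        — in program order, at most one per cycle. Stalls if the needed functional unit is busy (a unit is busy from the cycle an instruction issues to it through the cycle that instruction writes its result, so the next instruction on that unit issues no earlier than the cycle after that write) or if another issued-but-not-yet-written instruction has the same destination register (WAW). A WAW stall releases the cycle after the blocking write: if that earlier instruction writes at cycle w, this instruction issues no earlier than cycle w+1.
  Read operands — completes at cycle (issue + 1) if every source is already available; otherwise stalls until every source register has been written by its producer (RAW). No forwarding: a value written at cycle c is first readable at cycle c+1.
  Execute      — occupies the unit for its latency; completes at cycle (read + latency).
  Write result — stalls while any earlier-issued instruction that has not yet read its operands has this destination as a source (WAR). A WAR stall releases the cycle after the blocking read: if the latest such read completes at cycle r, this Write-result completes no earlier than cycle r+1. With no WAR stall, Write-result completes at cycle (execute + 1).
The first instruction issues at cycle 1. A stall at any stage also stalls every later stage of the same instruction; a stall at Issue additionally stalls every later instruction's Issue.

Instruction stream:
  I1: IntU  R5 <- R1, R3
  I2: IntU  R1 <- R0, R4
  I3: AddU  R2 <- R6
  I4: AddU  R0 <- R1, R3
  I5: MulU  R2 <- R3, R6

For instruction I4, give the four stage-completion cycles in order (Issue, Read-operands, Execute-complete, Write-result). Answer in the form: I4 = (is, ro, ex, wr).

I4 = (11, 12, 14, 15)

c1: I1 issues→IntU
c2: I1 reads
c3: I1 exec-done
c4: I1 writes R5
c5: I2 issues→IntU
c6: I2 reads, I3 issues→AddU
c7: I2 exec-done, I3 reads
c8: I2 writes R1
c9: I3 exec-done
c10: I3 writes R2
c11: I4 issues→AddU
c12: I4 reads, I5 issues→MulU
c13: I5 reads
c14: I4 exec-done
c15: I4 writes R0
c16: I5 exec-done
c17: I5 writes R2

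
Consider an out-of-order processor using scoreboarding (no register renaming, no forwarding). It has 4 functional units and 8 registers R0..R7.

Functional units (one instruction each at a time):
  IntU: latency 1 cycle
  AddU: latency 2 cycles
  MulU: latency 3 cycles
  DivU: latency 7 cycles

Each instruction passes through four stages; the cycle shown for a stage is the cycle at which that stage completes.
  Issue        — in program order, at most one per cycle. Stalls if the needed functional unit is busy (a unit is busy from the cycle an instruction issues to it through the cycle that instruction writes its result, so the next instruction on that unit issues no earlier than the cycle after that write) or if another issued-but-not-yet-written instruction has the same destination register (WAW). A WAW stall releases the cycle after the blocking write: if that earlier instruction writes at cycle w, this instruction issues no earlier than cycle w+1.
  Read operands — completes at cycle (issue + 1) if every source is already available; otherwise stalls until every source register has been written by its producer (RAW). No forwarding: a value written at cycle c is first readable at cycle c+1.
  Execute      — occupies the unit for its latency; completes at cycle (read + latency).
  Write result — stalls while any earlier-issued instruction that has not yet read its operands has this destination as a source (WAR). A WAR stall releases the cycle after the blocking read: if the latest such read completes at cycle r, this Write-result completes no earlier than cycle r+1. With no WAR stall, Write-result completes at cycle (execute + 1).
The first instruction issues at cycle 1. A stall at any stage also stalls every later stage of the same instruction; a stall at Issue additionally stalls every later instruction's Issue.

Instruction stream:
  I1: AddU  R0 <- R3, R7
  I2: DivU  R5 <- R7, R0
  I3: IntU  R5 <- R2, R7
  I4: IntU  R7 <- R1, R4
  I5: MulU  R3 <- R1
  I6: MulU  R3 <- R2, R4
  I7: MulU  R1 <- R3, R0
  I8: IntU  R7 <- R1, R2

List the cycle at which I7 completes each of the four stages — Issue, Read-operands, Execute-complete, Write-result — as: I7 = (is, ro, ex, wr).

I7 = (32, 33, 36, 37)

c1: I1→AddU
c2: I1 RO; I2→DivU
c4: I1 EX
c5: I1 WR R0
c6: I2 RO
c13: I2 EX
c14: I2 WR R5
c15: I3→IntU
c16: I3 RO
c17: I3 EX
c18: I3 WR R5
c19: I4→IntU
c20: I4 RO; I5→MulU
c21: I4 EX; I5 RO
c22: I4 WR R7
c24: I5 EX
c25: I5 WR R3
c26: I6→MulU
c27: I6 RO
c30: I6 EX
c31: I6 WR R3
c32: I7→MulU
c33: I7 RO; I8→IntU
c36: I7 EX
c37: I7 WR R1
c38: I8 RO
c39: I8 EX
c40: I8 WR R7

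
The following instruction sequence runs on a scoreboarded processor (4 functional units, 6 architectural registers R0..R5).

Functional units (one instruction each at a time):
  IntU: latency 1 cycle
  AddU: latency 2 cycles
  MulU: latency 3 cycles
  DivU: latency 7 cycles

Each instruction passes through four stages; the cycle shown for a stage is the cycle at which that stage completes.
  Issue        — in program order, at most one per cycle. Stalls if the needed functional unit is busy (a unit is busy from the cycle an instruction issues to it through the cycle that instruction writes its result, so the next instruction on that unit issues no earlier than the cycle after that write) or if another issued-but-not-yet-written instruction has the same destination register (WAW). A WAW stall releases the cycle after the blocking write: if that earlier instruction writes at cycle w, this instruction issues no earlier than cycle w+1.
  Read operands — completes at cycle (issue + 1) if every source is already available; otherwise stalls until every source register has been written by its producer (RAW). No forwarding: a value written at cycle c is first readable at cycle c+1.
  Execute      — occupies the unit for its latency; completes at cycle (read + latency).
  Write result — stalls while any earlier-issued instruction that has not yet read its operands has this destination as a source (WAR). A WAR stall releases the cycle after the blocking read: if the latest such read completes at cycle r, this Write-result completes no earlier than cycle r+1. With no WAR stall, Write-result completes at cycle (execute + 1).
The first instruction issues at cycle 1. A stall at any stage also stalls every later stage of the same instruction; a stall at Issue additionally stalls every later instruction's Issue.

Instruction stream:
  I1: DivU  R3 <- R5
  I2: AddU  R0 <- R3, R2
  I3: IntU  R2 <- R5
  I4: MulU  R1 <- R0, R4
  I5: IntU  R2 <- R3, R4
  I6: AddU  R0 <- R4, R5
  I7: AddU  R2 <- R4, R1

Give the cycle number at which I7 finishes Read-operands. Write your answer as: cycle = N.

[I1] 1/2/9/10
[I2] 2/11/13/14  (RAW R3: wait I1 write@10)
[I3] 3/4/5/12  (WAR R2: wait I2 read@11)
[I4] 4/15/18/19  (RAW R0: wait I2 write@14)
[I5] 13/14/15/16  (struct: IntU busy until I3 writes@12)
[I6] 15/16/18/19  (struct: AddU busy until I2 writes@14)
[I7] 20/21/23/24  (struct: AddU busy until I6 writes@19)

cycle = 21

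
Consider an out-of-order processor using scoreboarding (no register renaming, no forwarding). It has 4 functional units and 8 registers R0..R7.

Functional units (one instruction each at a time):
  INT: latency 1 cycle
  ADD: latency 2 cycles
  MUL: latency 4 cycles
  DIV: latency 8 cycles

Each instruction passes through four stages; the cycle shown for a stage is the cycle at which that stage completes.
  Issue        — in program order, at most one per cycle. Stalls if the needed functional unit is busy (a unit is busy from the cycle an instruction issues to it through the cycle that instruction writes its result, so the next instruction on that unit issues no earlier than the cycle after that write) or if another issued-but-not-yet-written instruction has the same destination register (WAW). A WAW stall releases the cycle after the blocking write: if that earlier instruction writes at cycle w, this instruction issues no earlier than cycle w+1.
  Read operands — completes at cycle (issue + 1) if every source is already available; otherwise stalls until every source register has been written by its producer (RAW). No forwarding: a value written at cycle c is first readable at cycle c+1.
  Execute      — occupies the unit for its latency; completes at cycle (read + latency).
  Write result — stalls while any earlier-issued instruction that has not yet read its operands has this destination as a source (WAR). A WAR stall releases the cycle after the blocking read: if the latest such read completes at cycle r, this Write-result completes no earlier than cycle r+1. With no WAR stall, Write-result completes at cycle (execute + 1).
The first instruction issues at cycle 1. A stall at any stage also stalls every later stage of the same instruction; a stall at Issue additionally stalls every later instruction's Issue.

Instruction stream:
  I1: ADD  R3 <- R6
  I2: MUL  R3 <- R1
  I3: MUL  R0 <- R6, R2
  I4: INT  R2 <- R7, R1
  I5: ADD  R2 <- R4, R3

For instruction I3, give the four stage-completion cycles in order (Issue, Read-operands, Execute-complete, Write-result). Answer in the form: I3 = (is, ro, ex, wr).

I3 = (13, 14, 18, 19)

I1: IS=1 RO=2 EX=4 WR=5
I2: IS=6 RO=7 EX=11 WR=12  [WAW R3: wait I1 write@5]
I3: IS=13 RO=14 EX=18 WR=19  [struct: MUL busy until I2 writes@12]
I4: IS=14 RO=15 EX=16 WR=17
I5: IS=18 RO=19 EX=21 WR=22  [WAW R2: wait I4 write@17]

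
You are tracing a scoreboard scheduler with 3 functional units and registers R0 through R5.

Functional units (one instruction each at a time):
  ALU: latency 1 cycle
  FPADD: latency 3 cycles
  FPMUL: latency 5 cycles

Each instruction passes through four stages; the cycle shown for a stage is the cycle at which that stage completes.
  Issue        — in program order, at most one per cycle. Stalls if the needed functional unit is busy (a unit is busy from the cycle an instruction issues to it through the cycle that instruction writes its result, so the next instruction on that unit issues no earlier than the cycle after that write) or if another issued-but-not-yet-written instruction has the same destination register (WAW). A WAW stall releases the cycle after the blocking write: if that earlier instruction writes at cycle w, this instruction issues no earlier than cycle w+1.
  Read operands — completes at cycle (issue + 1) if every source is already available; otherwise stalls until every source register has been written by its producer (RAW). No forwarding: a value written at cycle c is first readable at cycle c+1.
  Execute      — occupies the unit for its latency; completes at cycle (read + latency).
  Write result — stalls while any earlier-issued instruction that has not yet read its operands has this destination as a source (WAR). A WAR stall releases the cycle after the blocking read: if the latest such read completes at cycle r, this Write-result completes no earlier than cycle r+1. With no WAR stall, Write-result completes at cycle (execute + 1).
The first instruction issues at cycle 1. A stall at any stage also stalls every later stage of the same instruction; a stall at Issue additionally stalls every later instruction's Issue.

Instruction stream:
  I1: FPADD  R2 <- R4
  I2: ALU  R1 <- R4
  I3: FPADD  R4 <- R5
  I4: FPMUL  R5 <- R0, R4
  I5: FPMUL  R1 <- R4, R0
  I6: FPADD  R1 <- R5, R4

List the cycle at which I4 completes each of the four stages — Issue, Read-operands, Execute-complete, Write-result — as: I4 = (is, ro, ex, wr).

I4 = (8, 13, 18, 19)

I1: IS=1 RO=2 EX=5 WR=6
I2: IS=2 RO=3 EX=4 WR=5
I3: IS=7 RO=8 EX=11 WR=12  [struct: FPADD busy until I1 writes@6]
I4: IS=8 RO=13 EX=18 WR=19  [RAW R4: wait I3 write@12]
I5: IS=20 RO=21 EX=26 WR=27  [struct: FPMUL busy until I4 writes@19]
I6: IS=28 RO=29 EX=32 WR=33  [WAW R1: wait I5 write@27]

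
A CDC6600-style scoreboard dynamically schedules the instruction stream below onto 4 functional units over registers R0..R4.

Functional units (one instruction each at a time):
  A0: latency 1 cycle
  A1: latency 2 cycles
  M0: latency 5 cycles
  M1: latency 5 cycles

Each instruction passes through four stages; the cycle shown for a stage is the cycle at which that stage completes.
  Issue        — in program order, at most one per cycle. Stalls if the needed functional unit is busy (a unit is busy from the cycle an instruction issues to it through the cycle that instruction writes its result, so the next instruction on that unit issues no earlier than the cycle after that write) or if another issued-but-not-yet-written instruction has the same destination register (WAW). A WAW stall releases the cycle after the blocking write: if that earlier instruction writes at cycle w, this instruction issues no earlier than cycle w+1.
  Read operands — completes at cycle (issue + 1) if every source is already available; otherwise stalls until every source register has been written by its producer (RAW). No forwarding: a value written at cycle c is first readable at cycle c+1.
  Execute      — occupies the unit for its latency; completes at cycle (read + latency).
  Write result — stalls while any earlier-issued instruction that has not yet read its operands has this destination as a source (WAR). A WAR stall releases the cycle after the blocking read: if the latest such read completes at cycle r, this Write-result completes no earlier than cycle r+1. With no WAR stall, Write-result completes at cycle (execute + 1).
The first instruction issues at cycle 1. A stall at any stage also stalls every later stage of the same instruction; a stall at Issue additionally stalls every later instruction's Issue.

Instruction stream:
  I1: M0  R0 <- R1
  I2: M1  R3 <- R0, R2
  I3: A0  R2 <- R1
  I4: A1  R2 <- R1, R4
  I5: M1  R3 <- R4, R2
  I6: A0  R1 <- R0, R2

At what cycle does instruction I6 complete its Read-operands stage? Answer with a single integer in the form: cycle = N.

cycle = 18

[I1] 1/2/7/8
[I2] 2/9/14/15  (RAW R0: wait I1 write@8)
[I3] 3/4/5/10  (WAR R2: wait I2 read@9)
[I4] 11/12/14/15  (WAW R2: wait I3 write@10)
[I5] 16/17/22/23  (struct: M1 busy until I2 writes@15)
[I6] 17/18/19/20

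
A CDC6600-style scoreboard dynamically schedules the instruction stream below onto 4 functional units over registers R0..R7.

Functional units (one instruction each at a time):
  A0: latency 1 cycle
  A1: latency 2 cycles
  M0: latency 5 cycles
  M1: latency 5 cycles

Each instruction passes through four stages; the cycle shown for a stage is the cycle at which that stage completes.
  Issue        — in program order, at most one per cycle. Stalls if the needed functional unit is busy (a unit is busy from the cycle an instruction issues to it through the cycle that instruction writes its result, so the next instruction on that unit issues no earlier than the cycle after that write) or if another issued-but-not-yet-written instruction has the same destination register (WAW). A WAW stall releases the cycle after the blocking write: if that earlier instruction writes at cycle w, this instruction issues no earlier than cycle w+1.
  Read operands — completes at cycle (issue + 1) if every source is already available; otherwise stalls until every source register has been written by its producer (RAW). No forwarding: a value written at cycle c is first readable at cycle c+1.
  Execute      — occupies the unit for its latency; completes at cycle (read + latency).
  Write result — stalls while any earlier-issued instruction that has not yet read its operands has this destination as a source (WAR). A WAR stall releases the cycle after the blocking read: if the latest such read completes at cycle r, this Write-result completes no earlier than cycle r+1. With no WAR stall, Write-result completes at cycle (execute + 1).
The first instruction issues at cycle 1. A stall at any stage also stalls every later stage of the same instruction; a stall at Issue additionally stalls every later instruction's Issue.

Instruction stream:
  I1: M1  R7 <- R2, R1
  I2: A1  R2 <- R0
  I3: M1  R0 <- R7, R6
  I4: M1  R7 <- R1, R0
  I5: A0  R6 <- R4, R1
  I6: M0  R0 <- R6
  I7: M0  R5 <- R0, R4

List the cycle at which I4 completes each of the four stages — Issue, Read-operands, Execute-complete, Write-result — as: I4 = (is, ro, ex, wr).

I1  is:1  ro:2  ex:7  wr:8
I2  is:2  ro:3  ex:5  wr:6
I3  is:9  ro:10  ex:15  wr:16  — struct: M1 busy until I1 writes@8
I4  is:17  ro:18  ex:23  wr:24  — struct: M1 busy until I3 writes@16
I5  is:18  ro:19  ex:20  wr:21
I6  is:19  ro:22  ex:27  wr:28  — RAW R6: wait I5 write@21
I7  is:29  ro:30  ex:35  wr:36  — struct: M0 busy until I6 writes@28

I4 = (17, 18, 23, 24)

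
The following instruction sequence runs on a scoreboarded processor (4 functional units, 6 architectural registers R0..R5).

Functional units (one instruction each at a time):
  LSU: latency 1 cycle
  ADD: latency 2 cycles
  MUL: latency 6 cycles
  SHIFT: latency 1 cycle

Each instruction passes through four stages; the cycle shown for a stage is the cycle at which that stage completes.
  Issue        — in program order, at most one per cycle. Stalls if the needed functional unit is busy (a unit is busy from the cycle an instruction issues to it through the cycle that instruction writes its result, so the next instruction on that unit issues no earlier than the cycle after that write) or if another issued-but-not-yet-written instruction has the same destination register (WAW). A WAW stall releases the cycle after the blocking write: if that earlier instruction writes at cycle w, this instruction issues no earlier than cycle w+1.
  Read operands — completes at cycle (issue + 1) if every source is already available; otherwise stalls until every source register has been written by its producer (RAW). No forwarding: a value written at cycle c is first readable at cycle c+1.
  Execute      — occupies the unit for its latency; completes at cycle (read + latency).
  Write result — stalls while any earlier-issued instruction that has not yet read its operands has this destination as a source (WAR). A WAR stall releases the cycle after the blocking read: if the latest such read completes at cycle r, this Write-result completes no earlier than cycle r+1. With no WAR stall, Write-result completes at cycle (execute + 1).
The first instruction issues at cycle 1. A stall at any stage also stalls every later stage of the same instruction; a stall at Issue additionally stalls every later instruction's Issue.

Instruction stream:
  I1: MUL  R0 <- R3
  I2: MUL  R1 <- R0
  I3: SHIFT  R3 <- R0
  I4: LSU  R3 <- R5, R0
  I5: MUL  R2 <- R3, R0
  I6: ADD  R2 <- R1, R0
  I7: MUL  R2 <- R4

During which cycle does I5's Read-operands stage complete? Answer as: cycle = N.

t=1  I1 dispatched to MUL
t=2  I1 operands ready
t=8  I1 complete
t=9  R0←I1
t=10  I2 dispatched to MUL
t=11  I2 operands ready, I3 dispatched to SHIFT
t=12  I3 operands ready
t=13  I3 complete
t=14  R3←I3
t=15  I4 dispatched to LSU
t=16  I4 operands ready
t=17  I2 complete, I4 complete
t=18  R1←I2, R3←I4
t=19  I5 dispatched to MUL
t=20  I5 operands ready
t=26  I5 complete
t=27  R2←I5
t=28  I6 dispatched to ADD
t=29  I6 operands ready
t=31  I6 complete
t=32  R2←I6
t=33  I7 dispatched to MUL
t=34  I7 operands ready
t=40  I7 complete
t=41  R2←I7

cycle = 20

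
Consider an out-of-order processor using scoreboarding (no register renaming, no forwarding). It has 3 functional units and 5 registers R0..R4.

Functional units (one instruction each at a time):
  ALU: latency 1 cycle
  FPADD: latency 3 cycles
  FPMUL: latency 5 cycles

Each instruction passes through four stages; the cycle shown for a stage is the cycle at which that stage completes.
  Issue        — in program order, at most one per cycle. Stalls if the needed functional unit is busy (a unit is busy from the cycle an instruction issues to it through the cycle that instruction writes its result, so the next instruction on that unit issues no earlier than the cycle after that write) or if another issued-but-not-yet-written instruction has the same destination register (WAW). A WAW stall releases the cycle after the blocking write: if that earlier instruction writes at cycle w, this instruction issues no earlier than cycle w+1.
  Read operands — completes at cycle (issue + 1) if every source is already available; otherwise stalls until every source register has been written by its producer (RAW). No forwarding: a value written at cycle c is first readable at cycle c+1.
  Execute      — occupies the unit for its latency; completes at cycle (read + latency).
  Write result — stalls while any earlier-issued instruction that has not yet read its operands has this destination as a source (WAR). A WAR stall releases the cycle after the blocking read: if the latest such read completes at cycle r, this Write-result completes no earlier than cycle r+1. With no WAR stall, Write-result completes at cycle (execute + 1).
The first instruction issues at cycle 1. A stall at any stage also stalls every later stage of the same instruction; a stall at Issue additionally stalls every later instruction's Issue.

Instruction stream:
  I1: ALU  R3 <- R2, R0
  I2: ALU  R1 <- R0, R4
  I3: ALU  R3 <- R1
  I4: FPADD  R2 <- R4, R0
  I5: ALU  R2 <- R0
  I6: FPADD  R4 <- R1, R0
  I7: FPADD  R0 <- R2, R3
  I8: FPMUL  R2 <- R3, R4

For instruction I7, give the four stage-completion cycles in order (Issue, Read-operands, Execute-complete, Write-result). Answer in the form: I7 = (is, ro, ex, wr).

  I1 | 1 | 2 | 3 | 4
  I2 | 5 | 6 | 7 | 8   struct: ALU busy until I1 writes@4
  I3 | 9 | 10 | 11 | 12   struct: ALU busy until I2 writes@8
  I4 | 10 | 11 | 14 | 15
  I5 | 16 | 17 | 18 | 19   WAW R2: wait I4 write@15
  I6 | 17 | 18 | 21 | 22
  I7 | 23 | 24 | 27 | 28   struct: FPADD busy until I6 writes@22
  I8 | 24 | 25 | 30 | 31

I7 = (23, 24, 27, 28)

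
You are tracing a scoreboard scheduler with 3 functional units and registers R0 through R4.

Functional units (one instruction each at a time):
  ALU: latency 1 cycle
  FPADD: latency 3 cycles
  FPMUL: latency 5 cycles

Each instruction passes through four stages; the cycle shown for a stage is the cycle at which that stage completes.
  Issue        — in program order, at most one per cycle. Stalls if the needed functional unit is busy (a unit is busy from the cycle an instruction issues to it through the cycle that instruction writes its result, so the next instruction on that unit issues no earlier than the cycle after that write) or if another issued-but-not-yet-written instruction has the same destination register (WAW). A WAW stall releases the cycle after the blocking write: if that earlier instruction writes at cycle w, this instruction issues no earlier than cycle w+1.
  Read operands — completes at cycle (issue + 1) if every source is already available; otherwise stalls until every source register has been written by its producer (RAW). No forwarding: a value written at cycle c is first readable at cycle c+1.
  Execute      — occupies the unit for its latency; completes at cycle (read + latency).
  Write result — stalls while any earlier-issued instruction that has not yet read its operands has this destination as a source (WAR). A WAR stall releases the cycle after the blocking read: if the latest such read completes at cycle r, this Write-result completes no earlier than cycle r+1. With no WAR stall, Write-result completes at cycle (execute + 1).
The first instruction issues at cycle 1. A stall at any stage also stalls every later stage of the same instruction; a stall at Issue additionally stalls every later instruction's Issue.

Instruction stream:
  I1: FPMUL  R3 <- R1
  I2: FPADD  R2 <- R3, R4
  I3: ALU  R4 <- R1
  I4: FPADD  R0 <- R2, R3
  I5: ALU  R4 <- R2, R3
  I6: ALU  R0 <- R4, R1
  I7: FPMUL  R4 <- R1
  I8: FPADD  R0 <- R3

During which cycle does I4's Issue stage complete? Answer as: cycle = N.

t=1  I1 issues→FPMUL
t=2  I1 reads · I2 issues→FPADD
t=3  I3 issues→ALU
t=4  I3 reads
t=5  I3 exec-done
t=7  I1 exec-done
t=8  I1 writes R3
t=9  I2 reads
t=10  I3 writes R4
t=12  I2 exec-done
t=13  I2 writes R2
t=14  I4 issues→FPADD
t=15  I4 reads · I5 issues→ALU
t=16  I5 reads
t=17  I5 exec-done
t=18  I4 exec-done · I5 writes R4
t=19  I4 writes R0
t=20  I6 issues→ALU
t=21  I6 reads · I7 issues→FPMUL
t=22  I6 exec-done · I7 reads
t=23  I6 writes R0
t=24  I8 issues→FPADD
t=25  I8 reads
t=27  I7 exec-done
t=28  I7 writes R4 · I8 exec-done
t=29  I8 writes R0

cycle = 14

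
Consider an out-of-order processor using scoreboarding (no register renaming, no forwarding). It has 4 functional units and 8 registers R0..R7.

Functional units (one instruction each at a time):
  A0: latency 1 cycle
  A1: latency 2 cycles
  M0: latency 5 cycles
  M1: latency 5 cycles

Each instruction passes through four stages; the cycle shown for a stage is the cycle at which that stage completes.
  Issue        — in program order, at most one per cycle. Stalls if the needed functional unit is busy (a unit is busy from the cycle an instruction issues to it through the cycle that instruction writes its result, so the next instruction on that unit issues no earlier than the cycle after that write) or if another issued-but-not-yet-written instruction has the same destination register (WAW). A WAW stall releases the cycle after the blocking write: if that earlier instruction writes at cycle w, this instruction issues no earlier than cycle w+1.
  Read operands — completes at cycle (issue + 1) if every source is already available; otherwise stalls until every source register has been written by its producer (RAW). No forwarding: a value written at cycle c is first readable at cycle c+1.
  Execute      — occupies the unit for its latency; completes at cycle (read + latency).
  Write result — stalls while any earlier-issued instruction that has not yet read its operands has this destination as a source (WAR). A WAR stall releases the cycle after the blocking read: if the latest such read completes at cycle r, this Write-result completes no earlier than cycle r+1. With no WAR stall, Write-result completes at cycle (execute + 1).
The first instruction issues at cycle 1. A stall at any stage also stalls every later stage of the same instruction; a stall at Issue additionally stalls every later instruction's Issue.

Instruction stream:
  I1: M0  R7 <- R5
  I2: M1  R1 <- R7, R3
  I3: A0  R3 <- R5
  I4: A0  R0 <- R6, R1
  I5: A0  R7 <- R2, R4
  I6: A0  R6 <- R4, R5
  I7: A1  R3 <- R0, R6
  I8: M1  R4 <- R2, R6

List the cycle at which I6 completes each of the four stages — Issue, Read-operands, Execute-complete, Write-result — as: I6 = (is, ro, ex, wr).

I6 = (23, 24, 25, 26)

[1] I1→M0
[2] I1 RO, I2→M1
[3] I3→A0
[4] I3 RO
[5] I3 EX
[7] I1 EX
[8] I1 WR R7
[9] I2 RO
[10] I3 WR R3
[11] I4→A0
[14] I2 EX
[15] I2 WR R1
[16] I4 RO
[17] I4 EX
[18] I4 WR R0
[19] I5→A0
[20] I5 RO
[21] I5 EX
[22] I5 WR R7
[23] I6→A0
[24] I6 RO, I7→A1
[25] I6 EX, I8→M1
[26] I6 WR R6
[27] I7 RO, I8 RO
[29] I7 EX
[30] I7 WR R3
[32] I8 EX
[33] I8 WR R4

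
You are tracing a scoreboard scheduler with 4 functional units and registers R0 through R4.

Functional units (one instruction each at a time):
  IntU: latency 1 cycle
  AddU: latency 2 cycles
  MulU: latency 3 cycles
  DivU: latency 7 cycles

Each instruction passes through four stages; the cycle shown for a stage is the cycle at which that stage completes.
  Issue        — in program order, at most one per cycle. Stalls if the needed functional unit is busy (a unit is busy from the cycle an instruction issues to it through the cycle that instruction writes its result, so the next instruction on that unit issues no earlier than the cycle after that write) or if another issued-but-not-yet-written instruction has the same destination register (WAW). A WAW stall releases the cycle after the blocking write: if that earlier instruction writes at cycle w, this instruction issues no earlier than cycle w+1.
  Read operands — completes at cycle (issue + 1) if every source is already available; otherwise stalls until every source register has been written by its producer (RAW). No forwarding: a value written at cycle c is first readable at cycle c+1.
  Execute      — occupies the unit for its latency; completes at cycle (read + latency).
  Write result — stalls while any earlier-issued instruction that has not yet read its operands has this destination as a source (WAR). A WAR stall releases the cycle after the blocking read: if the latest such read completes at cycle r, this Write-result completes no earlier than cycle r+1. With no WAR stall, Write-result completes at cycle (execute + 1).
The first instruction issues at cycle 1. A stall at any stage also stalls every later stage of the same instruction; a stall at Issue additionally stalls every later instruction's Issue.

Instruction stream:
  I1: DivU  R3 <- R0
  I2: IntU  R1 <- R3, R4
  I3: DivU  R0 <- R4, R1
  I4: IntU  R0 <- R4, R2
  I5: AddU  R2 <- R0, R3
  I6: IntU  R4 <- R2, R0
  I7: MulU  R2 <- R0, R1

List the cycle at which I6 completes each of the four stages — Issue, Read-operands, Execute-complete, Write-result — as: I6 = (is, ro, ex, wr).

c1: issue I1 (DivU)
c2: I1 read-ops · issue I2 (IntU)
c9: I1 finished on DivU
c10: I1→R3
c11: I2 read-ops · issue I3 (DivU)
c12: I2 finished on IntU
c13: I2→R1
c14: I3 read-ops
c21: I3 finished on DivU
c22: I3→R0
c23: issue I4 (IntU)
c24: I4 read-ops · issue I5 (AddU)
c25: I4 finished on IntU
c26: I4→R0
c27: I5 read-ops · issue I6 (IntU)
c29: I5 finished on AddU
c30: I5→R2
c31: I6 read-ops · issue I7 (MulU)
c32: I6 finished on IntU · I7 read-ops
c33: I6→R4
c35: I7 finished on MulU
c36: I7→R2

I6 = (27, 31, 32, 33)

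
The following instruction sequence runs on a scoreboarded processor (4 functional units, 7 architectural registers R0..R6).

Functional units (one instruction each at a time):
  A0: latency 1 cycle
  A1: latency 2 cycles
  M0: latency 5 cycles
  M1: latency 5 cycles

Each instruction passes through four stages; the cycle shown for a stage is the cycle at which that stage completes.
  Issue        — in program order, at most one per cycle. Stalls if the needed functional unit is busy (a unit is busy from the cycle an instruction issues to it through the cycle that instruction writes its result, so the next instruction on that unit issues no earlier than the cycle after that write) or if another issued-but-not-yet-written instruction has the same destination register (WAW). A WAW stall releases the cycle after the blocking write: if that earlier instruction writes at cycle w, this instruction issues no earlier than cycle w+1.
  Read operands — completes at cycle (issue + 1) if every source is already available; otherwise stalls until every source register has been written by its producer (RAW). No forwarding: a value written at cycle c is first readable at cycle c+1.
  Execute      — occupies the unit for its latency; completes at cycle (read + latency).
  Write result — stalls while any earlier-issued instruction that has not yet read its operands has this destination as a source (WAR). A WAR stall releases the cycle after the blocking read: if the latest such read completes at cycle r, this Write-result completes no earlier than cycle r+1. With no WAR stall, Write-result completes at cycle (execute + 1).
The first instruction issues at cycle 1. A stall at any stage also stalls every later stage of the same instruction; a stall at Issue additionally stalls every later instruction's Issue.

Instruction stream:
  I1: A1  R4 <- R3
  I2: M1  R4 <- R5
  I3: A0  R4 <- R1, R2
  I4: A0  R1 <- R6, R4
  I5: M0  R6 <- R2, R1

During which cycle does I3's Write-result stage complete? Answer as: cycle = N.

cycle = 17

t=1  I1 issues→A1
t=2  I1 reads
t=4  I1 exec-done
t=5  I1 writes R4
t=6  I2 issues→M1
t=7  I2 reads
t=12  I2 exec-done
t=13  I2 writes R4
t=14  I3 issues→A0
t=15  I3 reads
t=16  I3 exec-done
t=17  I3 writes R4
t=18  I4 issues→A0
t=19  I4 reads; I5 issues→M0
t=20  I4 exec-done
t=21  I4 writes R1
t=22  I5 reads
t=27  I5 exec-done
t=28  I5 writes R6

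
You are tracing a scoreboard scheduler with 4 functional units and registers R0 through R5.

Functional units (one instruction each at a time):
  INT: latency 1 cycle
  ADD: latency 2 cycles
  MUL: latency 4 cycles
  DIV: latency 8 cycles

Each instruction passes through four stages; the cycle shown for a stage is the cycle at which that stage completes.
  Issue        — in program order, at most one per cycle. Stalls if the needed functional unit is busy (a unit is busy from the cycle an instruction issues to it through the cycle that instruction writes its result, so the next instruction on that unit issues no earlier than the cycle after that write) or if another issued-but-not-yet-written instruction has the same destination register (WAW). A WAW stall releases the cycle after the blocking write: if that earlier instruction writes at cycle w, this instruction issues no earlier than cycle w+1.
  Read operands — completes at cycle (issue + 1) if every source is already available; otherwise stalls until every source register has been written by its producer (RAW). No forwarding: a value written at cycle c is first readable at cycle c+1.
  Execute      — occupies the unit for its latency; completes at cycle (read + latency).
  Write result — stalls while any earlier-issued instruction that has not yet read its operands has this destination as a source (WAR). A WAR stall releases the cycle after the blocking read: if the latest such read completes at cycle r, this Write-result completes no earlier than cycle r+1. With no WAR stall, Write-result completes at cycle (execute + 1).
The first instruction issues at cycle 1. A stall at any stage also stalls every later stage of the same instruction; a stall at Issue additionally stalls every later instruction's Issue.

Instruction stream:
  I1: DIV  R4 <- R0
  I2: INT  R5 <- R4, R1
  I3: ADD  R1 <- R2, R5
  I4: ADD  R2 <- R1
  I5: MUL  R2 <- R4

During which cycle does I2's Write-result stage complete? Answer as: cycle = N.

cycle = 14

[I1] 1/2/10/11
[I2] 2/12/13/14  (RAW R4: wait I1 write@11)
[I3] 3/15/17/18  (RAW R5: wait I2 write@14)
[I4] 19/20/22/23  (struct: ADD busy until I3 writes@18)
[I5] 24/25/29/30  (WAW R2: wait I4 write@23)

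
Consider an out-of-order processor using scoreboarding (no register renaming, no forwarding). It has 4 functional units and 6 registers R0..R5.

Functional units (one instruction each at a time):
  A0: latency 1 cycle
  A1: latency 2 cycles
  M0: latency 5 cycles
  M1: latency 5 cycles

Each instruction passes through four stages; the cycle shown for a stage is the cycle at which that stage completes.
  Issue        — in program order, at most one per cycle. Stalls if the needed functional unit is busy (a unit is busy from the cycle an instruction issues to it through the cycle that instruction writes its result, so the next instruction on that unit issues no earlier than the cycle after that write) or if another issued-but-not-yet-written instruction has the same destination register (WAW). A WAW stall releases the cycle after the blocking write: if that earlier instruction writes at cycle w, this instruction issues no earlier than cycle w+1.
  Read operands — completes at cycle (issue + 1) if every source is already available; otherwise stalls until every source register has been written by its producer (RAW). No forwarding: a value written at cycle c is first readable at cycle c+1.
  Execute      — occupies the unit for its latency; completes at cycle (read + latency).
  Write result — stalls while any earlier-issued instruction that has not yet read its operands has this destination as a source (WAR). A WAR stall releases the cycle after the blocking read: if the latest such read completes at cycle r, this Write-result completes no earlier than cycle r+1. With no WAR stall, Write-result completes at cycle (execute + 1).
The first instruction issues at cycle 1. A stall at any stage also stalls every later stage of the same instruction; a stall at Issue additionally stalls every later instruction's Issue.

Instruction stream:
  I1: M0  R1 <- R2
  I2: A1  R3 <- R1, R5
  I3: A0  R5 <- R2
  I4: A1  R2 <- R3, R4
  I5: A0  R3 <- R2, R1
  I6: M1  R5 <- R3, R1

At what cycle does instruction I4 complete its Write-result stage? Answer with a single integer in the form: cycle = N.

cycle = 17

t=1  I1 issues→M0
t=2  I1 reads · I2 issues→A1
t=3  I3 issues→A0
t=4  I3 reads
t=5  I3 exec-done
t=7  I1 exec-done
t=8  I1 writes R1
t=9  I2 reads
t=10  I3 writes R5
t=11  I2 exec-done
t=12  I2 writes R3
t=13  I4 issues→A1
t=14  I4 reads · I5 issues→A0
t=15  I6 issues→M1
t=16  I4 exec-done
t=17  I4 writes R2
t=18  I5 reads
t=19  I5 exec-done
t=20  I5 writes R3
t=21  I6 reads
t=26  I6 exec-done
t=27  I6 writes R5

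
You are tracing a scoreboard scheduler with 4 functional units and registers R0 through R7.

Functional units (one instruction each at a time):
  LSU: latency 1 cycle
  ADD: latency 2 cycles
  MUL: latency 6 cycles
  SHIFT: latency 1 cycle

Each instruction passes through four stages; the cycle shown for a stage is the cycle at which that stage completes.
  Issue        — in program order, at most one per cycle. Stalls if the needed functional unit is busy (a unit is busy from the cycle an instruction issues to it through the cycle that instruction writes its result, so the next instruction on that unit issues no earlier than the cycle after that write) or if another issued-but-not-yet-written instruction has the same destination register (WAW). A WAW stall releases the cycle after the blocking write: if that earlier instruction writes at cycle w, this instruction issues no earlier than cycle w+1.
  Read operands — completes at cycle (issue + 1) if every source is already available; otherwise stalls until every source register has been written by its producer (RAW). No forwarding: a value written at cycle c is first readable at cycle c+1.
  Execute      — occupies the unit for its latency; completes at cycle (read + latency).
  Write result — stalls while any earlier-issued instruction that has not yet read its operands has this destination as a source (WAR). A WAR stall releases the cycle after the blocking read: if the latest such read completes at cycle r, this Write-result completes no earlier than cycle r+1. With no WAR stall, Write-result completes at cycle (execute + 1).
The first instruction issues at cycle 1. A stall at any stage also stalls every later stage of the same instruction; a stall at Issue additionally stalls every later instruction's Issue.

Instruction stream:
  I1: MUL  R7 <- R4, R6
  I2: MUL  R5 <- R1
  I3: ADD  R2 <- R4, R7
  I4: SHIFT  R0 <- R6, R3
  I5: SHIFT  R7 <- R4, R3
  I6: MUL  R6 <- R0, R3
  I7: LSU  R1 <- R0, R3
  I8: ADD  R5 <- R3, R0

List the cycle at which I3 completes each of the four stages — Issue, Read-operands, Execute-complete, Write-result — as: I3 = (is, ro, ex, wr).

I3 = (11, 12, 14, 15)

I1: IS=1 RO=2 EX=8 WR=9
I2: IS=10 RO=11 EX=17 WR=18  [struct: MUL busy until I1 writes@9]
I3: IS=11 RO=12 EX=14 WR=15
I4: IS=12 RO=13 EX=14 WR=15
I5: IS=16 RO=17 EX=18 WR=19  [struct: SHIFT busy until I4 writes@15]
I6: IS=19 RO=20 EX=26 WR=27  [struct: MUL busy until I2 writes@18]
I7: IS=20 RO=21 EX=22 WR=23
I8: IS=21 RO=22 EX=24 WR=25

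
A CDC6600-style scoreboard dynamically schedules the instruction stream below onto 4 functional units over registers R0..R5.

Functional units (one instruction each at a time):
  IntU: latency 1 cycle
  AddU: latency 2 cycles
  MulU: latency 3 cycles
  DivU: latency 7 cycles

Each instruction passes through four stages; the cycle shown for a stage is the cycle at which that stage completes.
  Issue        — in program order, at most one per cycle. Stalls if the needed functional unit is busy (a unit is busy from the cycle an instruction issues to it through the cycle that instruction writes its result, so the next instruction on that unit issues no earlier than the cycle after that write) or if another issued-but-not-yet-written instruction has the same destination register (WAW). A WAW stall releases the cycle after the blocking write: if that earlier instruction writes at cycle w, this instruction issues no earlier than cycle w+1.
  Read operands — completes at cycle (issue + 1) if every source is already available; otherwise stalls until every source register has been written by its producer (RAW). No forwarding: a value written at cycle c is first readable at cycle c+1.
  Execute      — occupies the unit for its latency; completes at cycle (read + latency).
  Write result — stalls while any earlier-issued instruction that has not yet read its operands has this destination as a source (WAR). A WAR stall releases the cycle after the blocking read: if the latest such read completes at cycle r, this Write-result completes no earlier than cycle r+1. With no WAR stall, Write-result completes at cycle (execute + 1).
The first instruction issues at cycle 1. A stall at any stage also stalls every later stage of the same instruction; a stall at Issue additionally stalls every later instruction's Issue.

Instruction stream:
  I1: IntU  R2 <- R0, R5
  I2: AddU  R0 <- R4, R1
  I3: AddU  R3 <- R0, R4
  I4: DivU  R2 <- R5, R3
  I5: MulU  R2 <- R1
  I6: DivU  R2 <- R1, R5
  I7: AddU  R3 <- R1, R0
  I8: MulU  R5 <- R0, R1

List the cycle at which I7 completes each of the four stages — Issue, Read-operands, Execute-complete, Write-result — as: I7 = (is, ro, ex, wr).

I7 = (28, 29, 31, 32)

I1: IS=1 RO=2 EX=3 WR=4
I2: IS=2 RO=3 EX=5 WR=6
I3: IS=7 RO=8 EX=10 WR=11  [struct: AddU busy until I2 writes@6]
I4: IS=8 RO=12 EX=19 WR=20  [RAW R3: wait I3 write@11]
I5: IS=21 RO=22 EX=25 WR=26  [WAW R2: wait I4 write@20]
I6: IS=27 RO=28 EX=35 WR=36  [WAW R2: wait I5 write@26]
I7: IS=28 RO=29 EX=31 WR=32
I8: IS=29 RO=30 EX=33 WR=34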